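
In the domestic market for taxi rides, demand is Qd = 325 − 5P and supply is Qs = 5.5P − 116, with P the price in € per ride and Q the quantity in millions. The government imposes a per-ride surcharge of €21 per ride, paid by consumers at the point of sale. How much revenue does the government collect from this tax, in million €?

Tax revenue = €1260 million.

Without the tax, 325 − 5P = 5.5P − 116 gives 10.5P = 441, so P* = €42 and Q* = 115.
With the tax collected from consumers, demand (in seller-price terms) shifts: Qd = 325 − 5(P + 21).
New equilibrium: consumers pay €53, suppliers receive €32, Q = 60. (Wedge: Pb − Ps = 21.)
Revenue = t · Q = 21 · 60 = €1260.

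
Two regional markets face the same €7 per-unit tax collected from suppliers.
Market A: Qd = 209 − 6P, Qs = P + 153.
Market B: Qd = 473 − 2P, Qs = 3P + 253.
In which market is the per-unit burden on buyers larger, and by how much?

Market A: pre-tax P* = €8, Q* = 161; post-tax Q = 155; per-unit burden on buyers = €1.
Market B: pre-tax P* = €44, Q* = 385; post-tax Q = 376.6; per-unit burden on buyers = €4.2.
Difference: €1 vs €4.2 → market B is larger by €3.2.

Market B, by €3.2.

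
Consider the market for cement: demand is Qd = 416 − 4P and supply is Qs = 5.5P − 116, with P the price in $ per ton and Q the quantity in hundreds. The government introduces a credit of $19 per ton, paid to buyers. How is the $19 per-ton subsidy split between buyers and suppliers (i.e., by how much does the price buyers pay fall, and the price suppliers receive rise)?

Buyers gain $11 per ton; suppliers gain $8 per ton.

Without the subsidy, 416 − 4P = 5.5P − 116 gives 9.5P = 532, so P* = $56 and Q* = 192.
With a per-unit subsidy paid to buyers, each effectively pays P − 19, so demand becomes Qd = 416 − 4(P − 19).
Solving gives Q = 236 with buyers paying $45 and suppliers receiving $64 (the $19 wedge).
Gain to buyers: $11; to suppliers: $8. (They sum to $19.)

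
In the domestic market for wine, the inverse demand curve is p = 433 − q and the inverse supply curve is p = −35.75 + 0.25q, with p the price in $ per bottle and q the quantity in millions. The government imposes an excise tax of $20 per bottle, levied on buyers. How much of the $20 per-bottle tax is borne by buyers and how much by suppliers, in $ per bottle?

Inverting to q(p) form: qd = 433 − p; qs = 4p + 143.
Without the tax, 433 − p = 4p + 143 gives 5p = 290, so p* = $58 and q* = 375.
With the tax collected from buyers, demand (in seller-price terms) shifts: qd = 433 − (p + 20).
Solving gives q = 359 with buyers paying $74 and suppliers receiving $54 (the $20 wedge).
Burden on buyers: $16; on suppliers: $4. (They sum to $20.)

Buyers bear $16 per bottle; suppliers bear $4 per bottle.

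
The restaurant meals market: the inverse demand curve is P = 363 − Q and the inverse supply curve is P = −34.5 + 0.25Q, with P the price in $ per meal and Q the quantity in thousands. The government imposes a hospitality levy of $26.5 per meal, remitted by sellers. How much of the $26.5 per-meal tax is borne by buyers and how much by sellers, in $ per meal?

Inverting to Q(P) form: Qd = 363 − P; Qs = 4P + 138.
Before the tax: set 363 − P = 4P + 138 → P* = $45, Q* = 318.
With the tax collected from sellers, supply shifts: Qs = 4(P − 26.5) + 138.
Solving gives Q = 296.8 with buyers paying $66.2 and sellers receiving $39.7 (the $26.5 wedge).
Burden on buyers: $21.2; on sellers: $5.3. (They sum to $26.5.)
The less price-elastic side of the market bears the larger share of a per-unit tax.

Buyers bear $21.2 per meal; sellers bear $5.3 per meal.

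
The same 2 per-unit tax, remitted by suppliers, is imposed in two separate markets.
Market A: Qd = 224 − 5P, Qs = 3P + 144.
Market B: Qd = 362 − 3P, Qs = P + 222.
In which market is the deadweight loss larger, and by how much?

Market A: pre-tax P* = 10, Q* = 174; post-tax Q = 170.25; deadweight loss = 3.75.
Market B: pre-tax P* = 35, Q* = 257; post-tax Q = 255.5; deadweight loss = 1.5.
Difference: 3.75 vs 1.5 → market A is larger by 2.25.

Market A, by 2.25.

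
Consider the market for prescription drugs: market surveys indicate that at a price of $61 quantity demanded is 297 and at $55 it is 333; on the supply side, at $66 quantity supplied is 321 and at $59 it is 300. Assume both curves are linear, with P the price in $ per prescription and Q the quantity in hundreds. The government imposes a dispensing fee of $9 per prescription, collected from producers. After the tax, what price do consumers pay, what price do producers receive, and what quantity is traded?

Demand slope: (333 − 297)/(55 − 61) = -6, so Qd = 663 − 6P.
Supply slope: (300 − 321)/(59 − 66) = 3, so Qs = 3P + 123.
Without the tax, 663 − 6P = 3P + 123 gives 9P = 540, so P* = $60 and Q* = 303.
With the tax collected from producers, supply shifts: Qs = 3(P − 9) + 123.
New equilibrium: consumers pay $63, producers receive $54, Q = 285. (Wedge: Pb − Ps = 9.)
The less price-elastic side of the market bears the larger share of a per-unit tax.

Consumers pay $63; producers receive $54; quantity = 285.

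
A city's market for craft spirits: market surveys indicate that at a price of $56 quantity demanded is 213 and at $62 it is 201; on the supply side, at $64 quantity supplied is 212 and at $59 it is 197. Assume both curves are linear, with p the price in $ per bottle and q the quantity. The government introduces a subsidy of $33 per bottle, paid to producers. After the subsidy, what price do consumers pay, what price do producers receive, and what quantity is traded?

Consumers pay $41.2; producers receive $74.2; quantity = 242.6.

Demand slope: (201 − 213)/(62 − 56) = -2, so qd = 325 − 2p.
Supply slope: (197 − 212)/(59 − 64) = 3, so qs = 3p + 20.
Before the subsidy: set 325 − 2p = 3p + 20 → p* = $61, q* = 203.
With a per-unit subsidy paid to producers, each receives p + 33 per unit sold, so supply becomes qs = 3(p + 33) + 20.
New equilibrium: consumers pay $41.2, producers receive $74.2, q = 242.6. (Wedge: pb − ps = −33.)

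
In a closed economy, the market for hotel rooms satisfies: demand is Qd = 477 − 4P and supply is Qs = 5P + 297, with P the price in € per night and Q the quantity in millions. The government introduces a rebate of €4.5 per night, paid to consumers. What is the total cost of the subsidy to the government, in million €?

Government outlay = €1831.5 million.

Without the subsidy, 477 − 4P = 5P + 297 gives 9P = 180, so P* = €20 and Q* = 397.
With a per-unit subsidy paid to consumers, each effectively pays P − 4.5, so demand becomes Qd = 477 − 4(P − 4.5).
Solving gives Q = 407 with consumers paying €17.5 and sellers receiving €22 (the €4.5 wedge).
Outlay = t · Q = 4.5 · 407 = €1831.5.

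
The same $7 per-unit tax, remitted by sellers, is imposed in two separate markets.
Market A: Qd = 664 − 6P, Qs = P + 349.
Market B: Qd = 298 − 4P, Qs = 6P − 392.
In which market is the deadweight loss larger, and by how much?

Market A: pre-tax P* = $45, Q* = 394; post-tax Q = 388; deadweight loss = $21.
Market B: pre-tax P* = $69, Q* = 22; post-tax Q = 5.2; deadweight loss = $58.8.
Difference: $21 vs $58.8 → market B is larger by $37.8.

Market B, by $37.8.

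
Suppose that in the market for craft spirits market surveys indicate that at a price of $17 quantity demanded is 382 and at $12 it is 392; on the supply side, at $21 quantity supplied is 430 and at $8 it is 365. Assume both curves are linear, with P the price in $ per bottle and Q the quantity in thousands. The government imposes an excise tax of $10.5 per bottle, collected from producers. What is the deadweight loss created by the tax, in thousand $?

Demand slope: (392 − 382)/(12 − 17) = -2, so Qd = 416 − 2P.
Supply slope: (365 − 430)/(8 − 21) = 5, so Qs = 5P + 325.
Before the tax: set 416 − 2P = 5P + 325 → P* = $13, Q* = 390.
With the tax collected from producers, supply shifts: Qs = 5(P − 10.5) + 325.
New equilibrium: buyers pay $20.5, producers receive $10, Q = 375. (Wedge: Pb − Ps = 10.5.)
Quantity falls by |ΔQ| = |390 − 375| = 15.
DWL = ½ · t · |ΔQ| = ½ · 10.5 · 15 = $78.75.

Deadweight loss = $78.75 thousand.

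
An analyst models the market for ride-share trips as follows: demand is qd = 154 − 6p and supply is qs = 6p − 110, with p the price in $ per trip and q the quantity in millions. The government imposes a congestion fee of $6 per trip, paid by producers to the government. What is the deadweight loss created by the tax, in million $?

Deadweight loss = $54 million.

Without the tax, 154 − 6p = 6p − 110 gives 12p = 264, so p* = $22 and q* = 22.
With the tax collected from producers, supply shifts: qs = 6(p − 6) − 110.
New equilibrium: consumers pay $25, producers receive $19, q = 4. (Wedge: pb − ps = 6.)
Quantity falls by |ΔQ| = |22 − 4| = 18.
DWL = ½ · t · |ΔQ| = ½ · 6 · 18 = $54.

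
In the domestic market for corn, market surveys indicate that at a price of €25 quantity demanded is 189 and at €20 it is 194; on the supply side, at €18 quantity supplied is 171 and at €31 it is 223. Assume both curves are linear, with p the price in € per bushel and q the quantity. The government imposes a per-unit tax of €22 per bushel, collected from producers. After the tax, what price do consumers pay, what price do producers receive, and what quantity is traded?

Consumers pay €40.6; producers receive €18.6; quantity = 173.4.

Demand slope: (194 − 189)/(20 − 25) = -1, so qd = 214 − p.
Supply slope: (223 − 171)/(31 − 18) = 4, so qs = 4p + 99.
Before the tax: set 214 − p = 4p + 99 → p* = €23, q* = 191.
With the tax collected from producers, supply shifts: qs = 4(p − 22) + 99.
Solving gives q = 173.4 with consumers paying €40.6 and producers receiving €18.6 (the €22 wedge).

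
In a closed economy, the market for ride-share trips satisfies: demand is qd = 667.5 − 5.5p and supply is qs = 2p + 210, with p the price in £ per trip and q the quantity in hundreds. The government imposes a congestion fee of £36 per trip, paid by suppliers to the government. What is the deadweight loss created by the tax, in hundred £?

Deadweight loss = £950.4 hundred.

Without the tax, 667.5 − 5.5p = 2p + 210 gives 7.5p = 457.5, so p* = £61 and q* = 332.
With the tax collected from suppliers, supply shifts: qs = 2(p − 36) + 210.
New equilibrium: buyers pay £70.6, suppliers receive £34.6, q = 279.2. (Wedge: pb − ps = 36.)
Quantity falls by |ΔQ| = |332 − 279.2| = 52.8.
DWL = ½ · t · |ΔQ| = ½ · 36 · 52.8 = £950.4.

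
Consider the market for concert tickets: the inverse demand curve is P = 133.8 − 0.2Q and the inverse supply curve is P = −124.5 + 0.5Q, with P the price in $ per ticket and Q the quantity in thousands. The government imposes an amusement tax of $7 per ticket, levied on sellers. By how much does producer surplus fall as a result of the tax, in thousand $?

Producer surplus falls by $1820 thousand.

Rewrite in direct form: Qd = 669 − 5P and Qs = 2P + 249.
Without the tax, 669 − 5P = 2P + 249 gives 7P = 420, so P* = $60 and Q* = 369.
With the tax collected from sellers, supply shifts: Qs = 2(P − 7) + 249.
New equilibrium: buyers pay $62, sellers receive $55, Q = 359. (Wedge: Pb − Ps = 7.)
ΔPS is the trapezoid between Q = 359 and Q = 369 of height $5: ½ · (369 + 359) · 5 = $1820.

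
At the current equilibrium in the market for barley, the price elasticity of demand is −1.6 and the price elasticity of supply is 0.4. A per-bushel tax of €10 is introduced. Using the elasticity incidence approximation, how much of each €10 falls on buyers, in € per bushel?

Buyers bear ≈ €2 per bushel.

Incidence ratio: buyers' share ≈ εs / (εs + |εd|) = 0.4 / (0.4 + 1.6) = 0.2.
So buyers bear ≈ 0.2 × €10 = €2; producers bear €8.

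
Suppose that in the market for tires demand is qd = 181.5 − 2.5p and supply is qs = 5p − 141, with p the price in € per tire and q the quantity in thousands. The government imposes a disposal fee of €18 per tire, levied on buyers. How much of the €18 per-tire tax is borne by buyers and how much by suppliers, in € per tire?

Without the tax, 181.5 − 2.5p = 5p − 141 gives 7.5p = 322.5, so p* = €43 and q* = 74.
With the tax collected from buyers, demand (in seller-price terms) shifts: qd = 181.5 − 2.5(p + 18).
New equilibrium: buyers pay €55, suppliers receive €37, q = 44. (Wedge: pb − ps = 18.)
Burden on buyers: €12; on suppliers: €6. (They sum to €18.)
The less price-elastic side of the market bears the larger share of a per-unit tax.

Buyers bear €12 per tire; suppliers bear €6 per tire.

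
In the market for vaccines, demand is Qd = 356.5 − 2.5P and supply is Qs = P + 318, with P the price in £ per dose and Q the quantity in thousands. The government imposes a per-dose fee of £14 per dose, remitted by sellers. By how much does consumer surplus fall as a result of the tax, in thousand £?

Without the tax, 356.5 − 2.5P = P + 318 gives 3.5P = 38.5, so P* = £11 and Q* = 329.
With the tax collected from sellers, supply shifts: Qs = (P − 14) + 318.
New equilibrium: buyers pay £15, sellers receive £1, Q = 319. (Wedge: Pb − Ps = 14.)
ΔCS is the trapezoid between Q = 319 and Q = 329 of height £4: ½ · (329 + 319) · 4 = £1296.

Consumer surplus falls by £1296 thousand.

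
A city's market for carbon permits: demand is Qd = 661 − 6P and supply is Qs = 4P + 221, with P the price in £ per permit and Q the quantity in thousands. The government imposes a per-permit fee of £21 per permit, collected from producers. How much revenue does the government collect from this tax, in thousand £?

Tax revenue = £7278.6 thousand.

Without the tax, 661 − 6P = 4P + 221 gives 10P = 440, so P* = £44 and Q* = 397.
With the tax collected from producers, supply shifts: Qs = 4(P − 21) + 221.
New equilibrium: buyers pay £52.4, producers receive £31.4, Q = 346.6. (Wedge: Pb − Ps = 21.)
Revenue = t · Q = 21 · 346.6 = £7278.6.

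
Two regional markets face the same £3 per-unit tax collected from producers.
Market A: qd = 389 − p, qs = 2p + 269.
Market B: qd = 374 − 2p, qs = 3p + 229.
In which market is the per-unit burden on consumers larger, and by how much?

Market A: pre-tax p* = £40, q* = 349; post-tax q = 347; per-unit burden on consumers = £2.
Market B: pre-tax p* = £29, q* = 316; post-tax q = 312.4; per-unit burden on consumers = £1.8.
Difference: £2 vs £1.8 → market A is larger by £0.2.

Market A, by £0.2.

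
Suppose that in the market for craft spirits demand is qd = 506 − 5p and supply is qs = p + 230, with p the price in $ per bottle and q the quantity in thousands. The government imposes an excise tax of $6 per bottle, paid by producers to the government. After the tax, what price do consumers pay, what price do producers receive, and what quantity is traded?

Before the tax: set 506 − 5p = p + 230 → p* = $46, q* = 276.
With the tax collected from producers, supply shifts: qs = (p − 6) + 230.
Solving gives q = 271 with consumers paying $47 and producers receiving $41 (the $6 wedge).

Consumers pay $47; producers receive $41; quantity = 271.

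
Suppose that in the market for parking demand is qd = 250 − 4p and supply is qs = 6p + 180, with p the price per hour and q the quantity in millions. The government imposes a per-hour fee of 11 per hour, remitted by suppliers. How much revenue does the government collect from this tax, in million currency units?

Without the tax, 250 − 4p = 6p + 180 gives 10p = 70, so p* = 7 and q* = 222.
With the tax collected from suppliers, supply shifts: qs = 6(p − 11) + 180.
New equilibrium: buyers pay 13.6, suppliers receive 2.6, q = 195.6. (Wedge: pb − ps = 11.)
Revenue = t · Q = 11 · 195.6 = 2151.6.

Tax revenue = 2151.6 million.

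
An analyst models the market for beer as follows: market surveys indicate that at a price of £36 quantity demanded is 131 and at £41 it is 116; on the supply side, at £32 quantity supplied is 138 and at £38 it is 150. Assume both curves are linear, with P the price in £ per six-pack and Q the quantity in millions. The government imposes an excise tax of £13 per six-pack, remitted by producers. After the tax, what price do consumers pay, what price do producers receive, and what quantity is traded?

Demand slope: (116 − 131)/(41 − 36) = -3, so Qd = 239 − 3P.
Supply slope: (150 − 138)/(38 − 32) = 2, so Qs = 2P + 74.
Before the tax: set 239 − 3P = 2P + 74 → P* = £33, Q* = 140.
With the tax collected from producers, supply shifts: Qs = 2(P − 13) + 74.
New equilibrium: consumers pay £38.2, producers receive £25.2, Q = 124.4. (Wedge: Pb − Ps = 13.)
The less price-elastic side of the market bears the larger share of a per-unit tax.

Consumers pay £38.2; producers receive £25.2; quantity = 124.4.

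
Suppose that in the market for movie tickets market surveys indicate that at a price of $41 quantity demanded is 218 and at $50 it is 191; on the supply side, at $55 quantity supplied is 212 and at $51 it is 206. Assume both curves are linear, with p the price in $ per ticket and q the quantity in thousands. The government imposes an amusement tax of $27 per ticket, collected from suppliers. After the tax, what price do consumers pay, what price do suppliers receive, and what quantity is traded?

Demand slope: (191 − 218)/(50 − 41) = -3, so qd = 341 − 3p.
Supply slope: (206 − 212)/(51 − 55) = 1.5, so qs = 1.5p + 129.5.
Before the tax: set 341 − 3p = 1.5p + 129.5 → p* = $47, q* = 200.
With the tax collected from suppliers, supply shifts: qs = 1.5(p − 27) + 129.5.
New equilibrium: consumers pay $56, suppliers receive $29, q = 173. (Wedge: pb − ps = 27.)
The less price-elastic side of the market bears the larger share of a per-unit tax.

Consumers pay $56; suppliers receive $29; quantity = 173.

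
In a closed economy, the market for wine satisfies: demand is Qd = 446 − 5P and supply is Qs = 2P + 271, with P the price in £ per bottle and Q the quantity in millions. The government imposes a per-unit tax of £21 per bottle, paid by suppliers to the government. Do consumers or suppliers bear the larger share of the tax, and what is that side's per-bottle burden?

Without the tax, 446 − 5P = 2P + 271 gives 7P = 175, so P* = £25 and Q* = 321.
With the tax collected from suppliers, supply shifts: Qs = 2(P − 21) + 271.
Solving gives Q = 291 with consumers paying £31 and suppliers receiving £10 (the £21 wedge).
Per-bottle burden: consumers £6, suppliers £15.
Suppliers take the larger share because supply is less price-elastic here (demand slope 5 vs supply slope 2).
The less price-elastic side of the market bears the larger share of a per-unit tax.

Suppliers bear the larger share: £15 per bottle.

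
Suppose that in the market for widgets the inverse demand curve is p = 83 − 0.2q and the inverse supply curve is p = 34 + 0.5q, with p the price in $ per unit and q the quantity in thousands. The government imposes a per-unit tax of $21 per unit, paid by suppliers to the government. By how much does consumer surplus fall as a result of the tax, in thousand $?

Consumer surplus falls by $330 thousand.

Inverting to q(p) form: qd = 415 − 5p; qs = 2p − 68.
Before the tax: set 415 − 5p = 2p − 68 → p* = $69, q* = 70.
With the tax collected from suppliers, supply shifts: qs = 2(p − 21) − 68.
New equilibrium: buyers pay $75, suppliers receive $54, q = 40. (Wedge: pb − ps = 21.)
ΔCS is the trapezoid between Q = 40 and Q = 70 of height $6: ½ · (70 + 40) · 6 = $330.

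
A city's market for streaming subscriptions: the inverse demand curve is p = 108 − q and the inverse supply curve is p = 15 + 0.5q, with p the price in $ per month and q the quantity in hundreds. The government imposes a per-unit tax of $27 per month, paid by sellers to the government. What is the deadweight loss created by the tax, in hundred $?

Deadweight loss = $243 hundred.

Rewrite in direct form: qd = 108 − p and qs = 2p − 30.
Before the tax: set 108 − p = 2p − 30 → p* = $46, q* = 62.
With the tax collected from sellers, supply shifts: qs = 2(p − 27) − 30.
Solving gives q = 44 with buyers paying $64 and sellers receiving $37 (the $27 wedge).
Quantity falls by |ΔQ| = |62 − 44| = 18.
DWL = ½ · t · |ΔQ| = ½ · 27 · 18 = $243.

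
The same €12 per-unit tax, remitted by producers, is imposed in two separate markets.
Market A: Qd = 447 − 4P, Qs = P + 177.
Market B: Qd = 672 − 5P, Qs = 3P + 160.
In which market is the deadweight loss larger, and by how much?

Market A: pre-tax P* = €54, Q* = 231; post-tax Q = 221.4; deadweight loss = €57.6.
Market B: pre-tax P* = €64, Q* = 352; post-tax Q = 329.5; deadweight loss = €135.
Difference: €57.6 vs €135 → market B is larger by €77.4.

Market B, by €77.4.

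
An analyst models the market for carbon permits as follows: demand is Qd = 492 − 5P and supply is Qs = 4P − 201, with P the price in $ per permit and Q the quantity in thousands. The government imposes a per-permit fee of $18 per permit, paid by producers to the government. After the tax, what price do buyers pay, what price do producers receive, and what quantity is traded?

Buyers pay $85; producers receive $67; quantity = 67.

Without the tax, 492 − 5P = 4P − 201 gives 9P = 693, so P* = $77 and Q* = 107.
With the tax collected from producers, supply shifts: Qs = 4(P − 18) − 201.
New equilibrium: buyers pay $85, producers receive $67, Q = 67. (Wedge: Pb − Ps = 18.)
The less price-elastic side of the market bears the larger share of a per-unit tax.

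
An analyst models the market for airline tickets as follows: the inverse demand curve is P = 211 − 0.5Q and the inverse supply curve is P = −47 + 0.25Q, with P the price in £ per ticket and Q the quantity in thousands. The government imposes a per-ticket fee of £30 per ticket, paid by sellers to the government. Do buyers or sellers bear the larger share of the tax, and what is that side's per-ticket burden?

Rewrite in direct form: Qd = 422 − 2P and Qs = 4P + 188.
Before the tax: set 422 − 2P = 4P + 188 → P* = £39, Q* = 344.
With the tax collected from sellers, supply shifts: Qs = 4(P − 30) + 188.
Solving gives Q = 304 with buyers paying £59 and sellers receiving £29 (the £30 wedge).
Per-ticket burden: buyers £20, sellers £10.
Buyers take the larger share because demand is less price-elastic here (demand slope 2 vs supply slope 4).
The less price-elastic side of the market bears the larger share of a per-unit tax.

Buyers bear the larger share: £20 per ticket.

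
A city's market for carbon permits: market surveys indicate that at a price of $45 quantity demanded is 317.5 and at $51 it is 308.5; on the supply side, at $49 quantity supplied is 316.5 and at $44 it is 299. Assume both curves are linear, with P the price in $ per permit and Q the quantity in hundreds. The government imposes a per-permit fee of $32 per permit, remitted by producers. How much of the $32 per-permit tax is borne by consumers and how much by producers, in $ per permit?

Consumers bear $22.4 per permit; producers bear $9.6 per permit.

Demand slope: (308.5 − 317.5)/(51 − 45) = -1.5, so Qd = 385 − 1.5P.
Supply slope: (299 − 316.5)/(44 − 49) = 3.5, so Qs = 3.5P + 145.
Before the tax: set 385 − 1.5P = 3.5P + 145 → P* = $48, Q* = 313.
With the tax collected from producers, supply shifts: Qs = 3.5(P − 32) + 145.
Solving gives Q = 279.4 with consumers paying $70.4 and producers receiving $38.4 (the $32 wedge).
Burden on consumers: $22.4; on producers: $9.6. (They sum to $32.)
The less price-elastic side of the market bears the larger share of a per-unit tax.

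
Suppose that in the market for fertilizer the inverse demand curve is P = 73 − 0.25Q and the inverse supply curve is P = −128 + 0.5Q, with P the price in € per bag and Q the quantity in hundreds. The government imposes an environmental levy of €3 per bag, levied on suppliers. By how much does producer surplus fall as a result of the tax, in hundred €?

Rewrite in direct form: Qd = 292 − 4P and Qs = 2P + 256.
Before the tax: set 292 − 4P = 2P + 256 → P* = €6, Q* = 268.
With the tax collected from suppliers, supply shifts: Qs = 2(P − 3) + 256.
New equilibrium: buyers pay €7, suppliers receive €4, Q = 264. (Wedge: Pb − Ps = 3.)
ΔPS is the trapezoid between Q = 264 and Q = 268 of height €2: ½ · (268 + 264) · 2 = €532.

Producer surplus falls by €532 hundred.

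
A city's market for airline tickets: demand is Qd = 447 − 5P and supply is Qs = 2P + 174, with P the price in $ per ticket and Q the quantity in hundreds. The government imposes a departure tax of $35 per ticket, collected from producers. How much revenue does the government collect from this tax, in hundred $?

Tax revenue = $7070 hundred.

Without the tax, 447 − 5P = 2P + 174 gives 7P = 273, so P* = $39 and Q* = 252.
With the tax collected from producers, supply shifts: Qs = 2(P − 35) + 174.
Solving gives Q = 202 with buyers paying $49 and producers receiving $14 (the $35 wedge).
Revenue = t · Q = 35 · 202 = $7070.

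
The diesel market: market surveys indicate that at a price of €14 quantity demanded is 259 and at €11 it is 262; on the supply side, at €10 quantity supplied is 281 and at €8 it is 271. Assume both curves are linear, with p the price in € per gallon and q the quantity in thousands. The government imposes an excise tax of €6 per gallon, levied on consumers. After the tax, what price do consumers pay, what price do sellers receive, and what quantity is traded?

Demand slope: (262 − 259)/(11 − 14) = -1, so qd = 273 − p.
Supply slope: (271 − 281)/(8 − 10) = 5, so qs = 5p + 231.
Without the tax, 273 − p = 5p + 231 gives 6p = 42, so p* = €7 and q* = 266.
With the tax collected from consumers, demand (in seller-price terms) shifts: qd = 273 − (p + 6).
New equilibrium: consumers pay €12, sellers receive €6, q = 261. (Wedge: pb − ps = 6.)
The less price-elastic side of the market bears the larger share of a per-unit tax.

Consumers pay €12; sellers receive €6; quantity = 261.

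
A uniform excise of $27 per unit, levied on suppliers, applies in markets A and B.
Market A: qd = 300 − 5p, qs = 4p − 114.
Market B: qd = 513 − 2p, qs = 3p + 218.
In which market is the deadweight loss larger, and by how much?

Market A: pre-tax p* = $46, q* = 70; post-tax q = 10; deadweight loss = $810.
Market B: pre-tax p* = $59, q* = 395; post-tax q = 362.6; deadweight loss = $437.4.
Difference: $810 vs $437.4 → market A is larger by $372.6.

Market A, by $372.6.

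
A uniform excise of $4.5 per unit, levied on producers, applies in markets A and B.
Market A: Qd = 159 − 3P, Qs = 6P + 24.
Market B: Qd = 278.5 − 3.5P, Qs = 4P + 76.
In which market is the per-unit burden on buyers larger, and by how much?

Market A, by $0.6.

Market A: pre-tax P* = $15, Q* = 114; post-tax Q = 105; per-unit burden on buyers = $3.
Market B: pre-tax P* = $27, Q* = 184; post-tax Q = 175.6; per-unit burden on buyers = $2.4.
Difference: $3 vs $2.4 → market A is larger by $0.6.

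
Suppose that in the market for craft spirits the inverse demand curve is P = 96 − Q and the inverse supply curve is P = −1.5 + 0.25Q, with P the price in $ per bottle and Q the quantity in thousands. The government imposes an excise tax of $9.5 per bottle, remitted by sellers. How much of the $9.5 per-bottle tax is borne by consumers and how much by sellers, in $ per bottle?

Rewrite in direct form: Qd = 96 − P and Qs = 4P + 6.
Without the tax, 96 − P = 4P + 6 gives 5P = 90, so P* = $18 and Q* = 78.
With the tax collected from sellers, supply shifts: Qs = 4(P − 9.5) + 6.
Solving gives Q = 70.4 with consumers paying $25.6 and sellers receiving $16.1 (the $9.5 wedge).
Burden on consumers: $7.6; on sellers: $1.9. (They sum to $9.5.)
The less price-elastic side of the market bears the larger share of a per-unit tax.

Consumers bear $7.6 per bottle; sellers bear $1.9 per bottle.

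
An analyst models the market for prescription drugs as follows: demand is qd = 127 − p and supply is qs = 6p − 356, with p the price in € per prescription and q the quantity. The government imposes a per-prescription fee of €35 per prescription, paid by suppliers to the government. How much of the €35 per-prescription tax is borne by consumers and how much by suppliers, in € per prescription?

Without the tax, 127 − p = 6p − 356 gives 7p = 483, so p* = €69 and q* = 58.
With the tax collected from suppliers, supply shifts: qs = 6(p − 35) − 356.
New equilibrium: consumers pay €99, suppliers receive €64, q = 28. (Wedge: pb − ps = 35.)
Burden on consumers: €30; on suppliers: €5. (They sum to €35.)
The less price-elastic side of the market bears the larger share of a per-unit tax.

Consumers bear €30 per prescription; suppliers bear €5 per prescription.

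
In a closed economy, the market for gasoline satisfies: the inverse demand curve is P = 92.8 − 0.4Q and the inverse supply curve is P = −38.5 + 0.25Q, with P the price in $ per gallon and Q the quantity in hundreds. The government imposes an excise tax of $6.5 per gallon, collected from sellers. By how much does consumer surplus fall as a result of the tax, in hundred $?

Consumer surplus falls by $788 hundred.

Rewrite in direct form: Qd = 232 − 2.5P and Qs = 4P + 154.
Without the tax, 232 − 2.5P = 4P + 154 gives 6.5P = 78, so P* = $12 and Q* = 202.
With the tax collected from sellers, supply shifts: Qs = 4(P − 6.5) + 154.
New equilibrium: buyers pay $16, sellers receive $9.5, Q = 192. (Wedge: Pb − Ps = 6.5.)
ΔCS is the trapezoid between Q = 192 and Q = 202 of height $4: ½ · (202 + 192) · 4 = $788.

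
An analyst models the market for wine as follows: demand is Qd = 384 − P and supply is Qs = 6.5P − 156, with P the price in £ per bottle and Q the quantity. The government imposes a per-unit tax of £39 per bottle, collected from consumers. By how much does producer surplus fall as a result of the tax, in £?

Without the tax, 384 − P = 6.5P − 156 gives 7.5P = 540, so P* = £72 and Q* = 312.
With the tax collected from consumers, demand (in seller-price terms) shifts: Qd = 384 − (P + 39).
Solving gives Q = 278.2 with consumers paying £105.8 and sellers receiving £66.8 (the £39 wedge).
ΔPS is the trapezoid between Q = 278.2 and Q = 312 of height £5.2: ½ · (312 + 278.2) · 5.2 = £1534.52.

Producer surplus falls by £1534.52.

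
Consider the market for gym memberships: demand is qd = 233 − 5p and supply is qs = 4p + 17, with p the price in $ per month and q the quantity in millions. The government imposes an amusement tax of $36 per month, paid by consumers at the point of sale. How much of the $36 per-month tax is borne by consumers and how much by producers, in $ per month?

Consumers bear $16 per month; producers bear $20 per month.

Without the tax, 233 − 5p = 4p + 17 gives 9p = 216, so p* = $24 and q* = 113.
With the tax collected from consumers, demand (in seller-price terms) shifts: qd = 233 − 5(p + 36).
Solving gives q = 33 with consumers paying $40 and producers receiving $4 (the $36 wedge).
Burden on consumers: $16; on producers: $20. (They sum to $36.)
The less price-elastic side of the market bears the larger share of a per-unit tax.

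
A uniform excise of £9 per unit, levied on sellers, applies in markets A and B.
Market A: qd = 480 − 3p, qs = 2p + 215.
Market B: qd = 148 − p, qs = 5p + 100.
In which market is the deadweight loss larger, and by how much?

Market A, by £14.85.

Market A: pre-tax p* = £53, q* = 321; post-tax q = 310.2; deadweight loss = £48.6.
Market B: pre-tax p* = £8, q* = 140; post-tax q = 132.5; deadweight loss = £33.75.
Difference: £48.6 vs £33.75 → market A is larger by £14.85.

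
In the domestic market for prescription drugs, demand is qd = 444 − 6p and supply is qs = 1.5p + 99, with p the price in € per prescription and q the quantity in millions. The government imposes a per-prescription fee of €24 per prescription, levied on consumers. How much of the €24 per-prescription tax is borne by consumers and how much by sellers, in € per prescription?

Without the tax, 444 − 6p = 1.5p + 99 gives 7.5p = 345, so p* = €46 and q* = 168.
With the tax collected from consumers, demand (in seller-price terms) shifts: qd = 444 − 6(p + 24).
New equilibrium: consumers pay €50.8, sellers receive €26.8, q = 139.2. (Wedge: pb − ps = 24.)
Burden on consumers: €4.8; on sellers: €19.2. (They sum to €24.)

Consumers bear €4.8 per prescription; sellers bear €19.2 per prescription.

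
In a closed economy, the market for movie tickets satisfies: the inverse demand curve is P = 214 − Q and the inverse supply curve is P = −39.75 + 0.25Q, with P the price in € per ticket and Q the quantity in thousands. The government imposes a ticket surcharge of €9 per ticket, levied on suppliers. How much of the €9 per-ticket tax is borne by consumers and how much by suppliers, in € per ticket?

Consumers bear €7.2 per ticket; suppliers bear €1.8 per ticket.

Inverting to Q(P) form: Qd = 214 − P; Qs = 4P + 159.
Before the tax: set 214 − P = 4P + 159 → P* = €11, Q* = 203.
With the tax collected from suppliers, supply shifts: Qs = 4(P − 9) + 159.
New equilibrium: consumers pay €18.2, suppliers receive €9.2, Q = 195.8. (Wedge: Pb − Ps = 9.)
Burden on consumers: €7.2; on suppliers: €1.8. (They sum to €9.)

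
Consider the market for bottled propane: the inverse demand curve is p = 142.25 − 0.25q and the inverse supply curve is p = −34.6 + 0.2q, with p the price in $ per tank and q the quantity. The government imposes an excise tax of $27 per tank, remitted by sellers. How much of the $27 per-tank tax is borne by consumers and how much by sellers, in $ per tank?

Consumers bear $15 per tank; sellers bear $12 per tank.

Inverting to q(p) form: qd = 569 − 4p; qs = 5p + 173.
Without the tax, 569 − 4p = 5p + 173 gives 9p = 396, so p* = $44 and q* = 393.
With the tax collected from sellers, supply shifts: qs = 5(p − 27) + 173.
Solving gives q = 333 with consumers paying $59 and sellers receiving $32 (the $27 wedge).
Burden on consumers: $15; on sellers: $12. (They sum to $27.)
The less price-elastic side of the market bears the larger share of a per-unit tax.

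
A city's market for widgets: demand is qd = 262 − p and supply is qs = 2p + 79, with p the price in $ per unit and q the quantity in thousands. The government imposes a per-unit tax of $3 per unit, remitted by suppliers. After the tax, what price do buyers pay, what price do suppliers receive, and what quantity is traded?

Buyers pay $63; suppliers receive $60; quantity = 199.

Without the tax, 262 − p = 2p + 79 gives 3p = 183, so p* = $61 and q* = 201.
With the tax collected from suppliers, supply shifts: qs = 2(p − 3) + 79.
New equilibrium: buyers pay $63, suppliers receive $60, q = 199. (Wedge: pb − ps = 3.)
The less price-elastic side of the market bears the larger share of a per-unit tax.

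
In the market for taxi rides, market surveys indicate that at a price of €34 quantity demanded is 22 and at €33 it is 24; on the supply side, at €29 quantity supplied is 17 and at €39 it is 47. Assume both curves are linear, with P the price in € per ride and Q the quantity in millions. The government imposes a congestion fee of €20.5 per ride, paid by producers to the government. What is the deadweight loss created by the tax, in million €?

Demand slope: (24 − 22)/(33 − 34) = -2, so Qd = 90 − 2P.
Supply slope: (47 − 17)/(39 − 29) = 3, so Qs = 3P − 70.
Before the tax: set 90 − 2P = 3P − 70 → P* = €32, Q* = 26.
With the tax collected from producers, supply shifts: Qs = 3(P − 20.5) − 70.
Solving gives Q = 1.4 with consumers paying €44.3 and producers receiving €23.8 (the €20.5 wedge).
Quantity falls by |ΔQ| = |26 − 1.4| = 24.6.
DWL = ½ · t · |ΔQ| = ½ · 20.5 · 24.6 = €252.15.

Deadweight loss = €252.15 million.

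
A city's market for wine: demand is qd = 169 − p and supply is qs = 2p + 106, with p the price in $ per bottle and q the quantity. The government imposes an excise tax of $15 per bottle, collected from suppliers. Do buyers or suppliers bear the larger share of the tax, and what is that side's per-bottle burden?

Before the tax: set 169 − p = 2p + 106 → p* = $21, q* = 148.
With the tax collected from suppliers, supply shifts: qs = 2(p − 15) + 106.
New equilibrium: buyers pay $31, suppliers receive $16, q = 138. (Wedge: pb − ps = 15.)
Per-bottle burden: buyers $10, suppliers $5.
Buyers take the larger share because demand is less price-elastic here (demand slope 1 vs supply slope 2).

Buyers bear the larger share: $10 per bottle.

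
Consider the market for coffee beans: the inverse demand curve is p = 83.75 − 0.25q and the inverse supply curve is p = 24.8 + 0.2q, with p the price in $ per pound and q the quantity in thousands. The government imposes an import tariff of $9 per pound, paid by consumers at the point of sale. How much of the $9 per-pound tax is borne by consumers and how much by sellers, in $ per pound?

Inverting to q(p) form: qd = 335 − 4p; qs = 5p − 124.
Without the tax, 335 − 4p = 5p − 124 gives 9p = 459, so p* = $51 and q* = 131.
With the tax collected from consumers, demand (in seller-price terms) shifts: qd = 335 − 4(p + 9).
New equilibrium: consumers pay $56, sellers receive $47, q = 111. (Wedge: pb − ps = 9.)
Burden on consumers: $5; on sellers: $4. (They sum to $9.)
The less price-elastic side of the market bears the larger share of a per-unit tax.

Consumers bear $5 per pound; sellers bear $4 per pound.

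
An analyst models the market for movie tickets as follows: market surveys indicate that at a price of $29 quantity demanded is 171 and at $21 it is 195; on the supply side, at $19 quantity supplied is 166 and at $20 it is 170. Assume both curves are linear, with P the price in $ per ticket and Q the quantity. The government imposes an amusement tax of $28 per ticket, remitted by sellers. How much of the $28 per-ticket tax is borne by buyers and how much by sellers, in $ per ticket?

Demand slope: (195 − 171)/(21 − 29) = -3, so Qd = 258 − 3P.
Supply slope: (170 − 166)/(20 − 19) = 4, so Qs = 4P + 90.
Without the tax, 258 − 3P = 4P + 90 gives 7P = 168, so P* = $24 and Q* = 186.
With the tax collected from sellers, supply shifts: Qs = 4(P − 28) + 90.
Solving gives Q = 138 with buyers paying $40 and sellers receiving $12 (the $28 wedge).
Burden on buyers: $16; on sellers: $12. (They sum to $28.)
The less price-elastic side of the market bears the larger share of a per-unit tax.

Buyers bear $16 per ticket; sellers bear $12 per ticket.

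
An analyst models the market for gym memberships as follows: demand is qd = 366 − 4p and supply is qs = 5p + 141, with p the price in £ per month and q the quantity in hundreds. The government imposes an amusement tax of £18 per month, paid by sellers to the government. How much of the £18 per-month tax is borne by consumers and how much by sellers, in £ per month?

Consumers bear £10 per month; sellers bear £8 per month.

Without the tax, 366 − 4p = 5p + 141 gives 9p = 225, so p* = £25 and q* = 266.
With the tax collected from sellers, supply shifts: qs = 5(p − 18) + 141.
New equilibrium: consumers pay £35, sellers receive £17, q = 226. (Wedge: pb − ps = 18.)
Burden on consumers: £10; on sellers: £8. (They sum to £18.)
The less price-elastic side of the market bears the larger share of a per-unit tax.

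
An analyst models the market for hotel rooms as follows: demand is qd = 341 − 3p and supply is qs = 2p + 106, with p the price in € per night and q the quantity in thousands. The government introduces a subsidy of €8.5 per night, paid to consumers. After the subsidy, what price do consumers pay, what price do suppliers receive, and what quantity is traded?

Consumers pay €43.6; suppliers receive €52.1; quantity = 210.2.

Without the subsidy, 341 − 3p = 2p + 106 gives 5p = 235, so p* = €47 and q* = 200.
With a per-unit subsidy paid to consumers, each effectively pays p − 8.5, so demand becomes qd = 341 − 3(p − 8.5).
Solving gives q = 210.2 with consumers paying €43.6 and suppliers receiving €52.1 (the €8.5 wedge).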